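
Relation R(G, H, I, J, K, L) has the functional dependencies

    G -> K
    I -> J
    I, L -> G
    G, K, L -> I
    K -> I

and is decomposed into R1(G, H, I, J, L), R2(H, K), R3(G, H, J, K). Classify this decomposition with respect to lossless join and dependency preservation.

Lossless test (chase): Rows 1 and 3 agree on G; apply G→K and equate their K entries. Rows 1 and 2 agree on K; apply K→I and equate their I entries. Rows 1 and 3 agree on K; apply K→I and equate their I entries. Rows 1 and 2 agree on I; apply I→J and equate their J entries. Row 1 is now all distinguished symbols — the join is lossless.
Dependency preservation: the restricted closure of {K} across the fragments never reaches {I}, so K → I cannot be enforced without a join — not preserved.

lossless but not dependency-preserving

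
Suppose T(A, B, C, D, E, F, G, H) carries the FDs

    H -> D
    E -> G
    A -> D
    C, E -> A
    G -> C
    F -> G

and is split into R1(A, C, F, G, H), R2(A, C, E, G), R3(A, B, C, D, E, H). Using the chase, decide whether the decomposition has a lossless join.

No

Chase test. Columns are A, B, C, D, E, F, G, H; row i has aⱼ where attribute j ∈ Ri, else bᵢⱼ.
Initial tableau (one row per fragment):
  row 1: a1 b12 a3 b14 b15 a6 a7 a8
  row 2: a1 b22 a3 b24 a5 b26 a7 b28
  row 3: a1 a2 a3 a4 a5 b36 b37 a8
Rows 1 and 3 agree on H; apply H→D and equate their D entries.
Rows 2 and 3 agree on E; apply E→G and equate their G entries.
Rows 1 and 2 agree on A; apply A→D and equate their D entries.
No row becomes fully distinguished — the join is lossy.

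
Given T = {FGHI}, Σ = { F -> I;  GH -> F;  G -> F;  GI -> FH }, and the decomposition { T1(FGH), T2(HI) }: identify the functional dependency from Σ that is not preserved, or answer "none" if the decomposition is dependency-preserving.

Check F → I: no single fragment contains all of {FI}, and the restricted closure of {F} across the fragments never reaches {I}.
GH → F is preserved.
G → F is preserved.
GI → FH is preserved.

F -> I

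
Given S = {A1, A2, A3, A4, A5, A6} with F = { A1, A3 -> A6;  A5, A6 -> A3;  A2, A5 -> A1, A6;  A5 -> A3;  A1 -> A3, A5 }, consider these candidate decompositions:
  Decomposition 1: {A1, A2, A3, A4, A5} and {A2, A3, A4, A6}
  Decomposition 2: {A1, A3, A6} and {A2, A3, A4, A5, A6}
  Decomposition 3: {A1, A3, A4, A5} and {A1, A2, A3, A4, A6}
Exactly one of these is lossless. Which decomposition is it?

Decomposition 3

Decomposition 1: common = {A2, A3, A4}, closure = {A2, A3, A4} → lossy.
Decomposition 2: common = {A3, A6}, closure = {A3, A6} → lossy.
Decomposition 3: common = {A1, A3, A4}, closure = {A1, A3, A4, A5, A6} → lossless.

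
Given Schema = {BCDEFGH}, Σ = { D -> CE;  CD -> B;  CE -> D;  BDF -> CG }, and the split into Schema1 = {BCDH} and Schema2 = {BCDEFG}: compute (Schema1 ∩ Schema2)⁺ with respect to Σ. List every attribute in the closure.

Schema1 ∩ Schema2 = {BCD}.
D → CE applies, adding E
Closure: {BCDE}.

BCDE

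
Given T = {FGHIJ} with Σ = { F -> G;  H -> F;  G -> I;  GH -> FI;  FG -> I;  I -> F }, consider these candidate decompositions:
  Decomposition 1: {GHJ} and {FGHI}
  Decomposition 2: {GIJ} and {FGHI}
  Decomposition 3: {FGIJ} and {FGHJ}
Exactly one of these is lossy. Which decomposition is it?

Decomposition 2

Decomposition 1: common = {GH}, closure = {FGHI} → lossless.
Decomposition 2: common = {GI}, closure = {FGI} → lossy.
Decomposition 3: common = {FGJ}, closure = {FGIJ} → lossless.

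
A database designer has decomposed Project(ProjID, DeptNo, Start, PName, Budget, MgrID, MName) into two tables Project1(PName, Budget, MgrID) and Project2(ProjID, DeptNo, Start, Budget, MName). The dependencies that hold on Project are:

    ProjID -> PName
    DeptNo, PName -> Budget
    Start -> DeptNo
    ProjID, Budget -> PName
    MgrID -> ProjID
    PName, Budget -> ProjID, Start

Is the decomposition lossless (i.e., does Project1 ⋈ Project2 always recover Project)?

No

Common attributes: Project1 ∩ Project2 = {Budget}.
No dependency enlarges {Budget}, so (Budget)⁺ = {Budget}.
The closure contains neither all of Project1 = {PName, Budget, MgrID} nor all of Project2 = {ProjID, DeptNo, Start, Budget, MName}, so the common attributes are not a superkey of either fragment. The join is lossy.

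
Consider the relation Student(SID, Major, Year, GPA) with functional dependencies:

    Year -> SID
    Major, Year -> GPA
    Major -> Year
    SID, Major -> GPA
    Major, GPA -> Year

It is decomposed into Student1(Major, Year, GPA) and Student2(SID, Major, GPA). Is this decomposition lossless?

Common attributes: Student1 ∩ Student2 = {Major, GPA}.
Closure of {Major, GPA}: Major → Year applies, adding Year; Year → SID applies, adding SID. So (Major, GPA)⁺ = {SID, Major, Year, GPA}.
This closure contains every attribute of Student1, so Student1 ∩ Student2 → Student1. The join is lossless.

Yes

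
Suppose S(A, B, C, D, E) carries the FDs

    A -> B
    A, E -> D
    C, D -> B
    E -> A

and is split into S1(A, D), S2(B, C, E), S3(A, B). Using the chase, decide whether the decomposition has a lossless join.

No

Chase test. Columns are A, B, C, D, E; row i has aⱼ where attribute j ∈ Si, else bᵢⱼ.
Initial tableau (one row per fragment):
  row 1: a1 b12 b13 a4 b15
  row 2: b21 a2 a3 b24 a5
  row 3: a1 a2 b33 b34 b35
Rows 1 and 3 agree on A; apply A→B and equate their B entries.
No row becomes fully distinguished — the join is lossy.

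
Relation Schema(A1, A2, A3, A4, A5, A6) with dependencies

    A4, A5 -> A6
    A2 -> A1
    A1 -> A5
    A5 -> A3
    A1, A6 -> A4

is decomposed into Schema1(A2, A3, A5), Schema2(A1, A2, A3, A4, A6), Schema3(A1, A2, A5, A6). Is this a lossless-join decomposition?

Chase test. Columns are A1, A2, A3, A4, A5, A6; row i has aⱼ where attribute j ∈ Schemai, else bᵢⱼ.
Initial tableau (one row per fragment):
  row 1: b11 a2 a3 b14 a5 b16
  row 2: a1 a2 a3 a4 b25 a6
  row 3: a1 a2 b33 b34 a5 a6
Rows 1 and 2 agree on A2; apply A2→A1 and equate their A1 entries.
Rows 1 and 2 agree on A1; apply A1→A5 and equate their A5 entries.
Rows 1 and 3 agree on A5; apply A5→A3 and equate their A3 entries.
Rows 2 and 3 agree on A1, A6; apply A1, A6→A4 and equate their A4 entries.
Row 2 is now all distinguished symbols — the join is lossless.

Yes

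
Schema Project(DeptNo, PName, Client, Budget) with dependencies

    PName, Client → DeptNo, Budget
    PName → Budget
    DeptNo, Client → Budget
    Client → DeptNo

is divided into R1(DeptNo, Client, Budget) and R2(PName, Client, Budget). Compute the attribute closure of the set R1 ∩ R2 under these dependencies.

R1 ∩ R2 = {Client, Budget}.
Client → DeptNo applies, adding DeptNo
Closure: {DeptNo, Client, Budget}.

DeptNo, Client, Budget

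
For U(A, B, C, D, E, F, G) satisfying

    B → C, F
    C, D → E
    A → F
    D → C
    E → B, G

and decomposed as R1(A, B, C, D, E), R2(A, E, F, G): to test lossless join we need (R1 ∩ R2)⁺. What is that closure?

A, B, C, E, F, G

R1 ∩ R2 = {A, E}.
A → F applies, adding F
E → B, G applies, adding B, G
B → C, F applies, adding C
Closure: {A, B, C, E, F, G}.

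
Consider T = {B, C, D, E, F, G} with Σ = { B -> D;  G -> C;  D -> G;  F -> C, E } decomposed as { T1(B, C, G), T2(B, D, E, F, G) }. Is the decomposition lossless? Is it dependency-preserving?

Lossless test: (B, G)⁺ = {B, C, D, G}, which contains all of one fragment — lossless.
Dependency preservation: the restricted closure of {F} across the fragments never reaches {C, E}, so F → C, E cannot be enforced without a join — not preserved.

lossless but not dependency-preserving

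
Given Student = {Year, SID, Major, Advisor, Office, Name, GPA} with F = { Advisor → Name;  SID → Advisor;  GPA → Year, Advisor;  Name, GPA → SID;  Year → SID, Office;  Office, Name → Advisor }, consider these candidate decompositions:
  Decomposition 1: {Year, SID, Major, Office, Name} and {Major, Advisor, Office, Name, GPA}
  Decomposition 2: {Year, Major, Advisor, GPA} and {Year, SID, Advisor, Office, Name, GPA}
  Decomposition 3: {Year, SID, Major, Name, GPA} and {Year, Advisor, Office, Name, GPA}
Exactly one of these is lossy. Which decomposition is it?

Decomposition 1

Decomposition 1: common = {Major, Office, Name}, closure = {Major, Advisor, Office, Name} → lossy.
Decomposition 2: common = {Year, Advisor, GPA}, closure = {Year, SID, Advisor, Office, Name, GPA} → lossless.
Decomposition 3: common = {Year, Name, GPA}, closure = {Year, SID, Advisor, Office, Name, GPA} → lossless.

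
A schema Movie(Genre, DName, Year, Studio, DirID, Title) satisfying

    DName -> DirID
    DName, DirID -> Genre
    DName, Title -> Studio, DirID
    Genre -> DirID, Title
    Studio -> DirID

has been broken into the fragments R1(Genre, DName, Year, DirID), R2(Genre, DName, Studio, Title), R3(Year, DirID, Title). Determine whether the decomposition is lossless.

Chase test. Columns are Genre, DName, Year, Studio, DirID, Title; row i has aⱼ where attribute j ∈ Ri, else bᵢⱼ.
Initial tableau (one row per fragment):
  row 1: a1 a2 a3 b14 a5 b16
  row 2: a1 a2 b23 a4 b25 a6
  row 3: b31 b32 a3 b34 a5 a6
Rows 1 and 2 agree on DName; apply DName→DirID and equate their DirID entries.
Rows 1 and 2 agree on Genre; apply Genre→DirID, Title and equate their DirID, Title entries.
Rows 1 and 2 agree on DName, Title; apply DName, Title→Studio, DirID and equate their Studio, DirID entries.
Row 1 is now all distinguished symbols — the join is lossless.

Yes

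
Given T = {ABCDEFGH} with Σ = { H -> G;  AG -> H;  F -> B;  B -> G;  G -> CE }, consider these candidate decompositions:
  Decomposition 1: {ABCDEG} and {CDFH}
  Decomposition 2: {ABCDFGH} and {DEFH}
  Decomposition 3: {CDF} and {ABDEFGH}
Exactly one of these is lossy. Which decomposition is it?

Decomposition 1: common = {CD}, closure = {CD} → lossy.
Decomposition 2: common = {DFH}, closure = {BCDEFGH} → lossless.
Decomposition 3: common = {DF}, closure = {BCDEFG} → lossless.

Decomposition 1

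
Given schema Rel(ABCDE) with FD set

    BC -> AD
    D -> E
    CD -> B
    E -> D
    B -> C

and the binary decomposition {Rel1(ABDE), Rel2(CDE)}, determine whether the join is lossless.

No

Common attributes: Rel1 ∩ Rel2 = {DE}.
No dependency enlarges {DE}, so (DE)⁺ = {DE}.
The closure contains neither all of Rel1 = {ABDE} nor all of Rel2 = {CDE}, so the common attributes are not a superkey of either fragment. The join is lossy.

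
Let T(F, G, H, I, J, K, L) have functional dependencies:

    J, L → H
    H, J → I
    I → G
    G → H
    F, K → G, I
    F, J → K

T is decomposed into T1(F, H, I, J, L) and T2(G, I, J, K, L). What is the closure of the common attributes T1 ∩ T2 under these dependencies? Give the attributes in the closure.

T1 ∩ T2 = {I, J, L}.
J, L → H applies, adding H
I → G applies, adding G
Closure: {G, H, I, J, L}.

G, H, I, J, L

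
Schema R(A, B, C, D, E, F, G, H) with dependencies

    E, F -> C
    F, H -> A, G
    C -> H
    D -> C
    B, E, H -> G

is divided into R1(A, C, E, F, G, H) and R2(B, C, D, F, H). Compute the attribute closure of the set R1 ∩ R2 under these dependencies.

A, C, F, G, H

R1 ∩ R2 = {C, F, H}.
F, H → A, G applies, adding A, G
Closure: {A, C, F, G, H}.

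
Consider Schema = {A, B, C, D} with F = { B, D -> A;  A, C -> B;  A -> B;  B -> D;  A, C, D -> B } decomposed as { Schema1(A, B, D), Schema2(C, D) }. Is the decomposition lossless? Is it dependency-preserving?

Lossless test: (D)⁺ = {D}, which is a superkey of neither fragment — lossy.
Dependency preservation: A, C → B; A, C, D → B are not contained in any single fragment, but the restricted closure of each left-hand side across the fragments still reaches the right-hand side; the remaining FDs each lie inside some fragment. All dependencies are preserved.

lossy but dependency-preserving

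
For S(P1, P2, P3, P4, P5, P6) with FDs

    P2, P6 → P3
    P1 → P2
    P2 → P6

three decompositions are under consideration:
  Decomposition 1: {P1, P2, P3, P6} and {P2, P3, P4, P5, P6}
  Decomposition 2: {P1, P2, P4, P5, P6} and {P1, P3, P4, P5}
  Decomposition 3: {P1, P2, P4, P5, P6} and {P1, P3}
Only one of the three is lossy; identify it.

Decomposition 1

Decomposition 1: common = {P2, P3, P6}, closure = {P2, P3, P6} → lossy.
Decomposition 2: common = {P1, P4, P5}, closure = {P1, P2, P3, P4, P5, P6} → lossless.
Decomposition 3: common = {P1}, closure = {P1, P2, P3, P6} → lossless.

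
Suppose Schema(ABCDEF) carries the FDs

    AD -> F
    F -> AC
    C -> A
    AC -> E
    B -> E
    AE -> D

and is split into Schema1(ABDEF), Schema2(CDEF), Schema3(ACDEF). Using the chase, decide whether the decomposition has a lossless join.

Yes

Chase test. Columns are ABCDEF; row i has aⱼ where attribute j ∈ Schemai, else bᵢⱼ.
Initial tableau (one row per fragment):
  row 1: a1 a2 b13 a4 a5 a6
  row 2: b21 b22 a3 a4 a5 a6
  row 3: a1 b32 a3 a4 a5 a6
Rows 1 and 2 agree on F; apply F→AC and equate their AC entries.
Row 1 is now all distinguished symbols — the join is lossless.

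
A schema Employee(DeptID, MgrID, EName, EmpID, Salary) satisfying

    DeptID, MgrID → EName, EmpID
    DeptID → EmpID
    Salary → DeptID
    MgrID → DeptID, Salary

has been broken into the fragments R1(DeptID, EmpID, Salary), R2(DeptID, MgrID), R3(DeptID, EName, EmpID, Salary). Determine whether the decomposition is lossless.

Chase test. Columns are DeptID, MgrID, EName, EmpID, Salary; row i has aⱼ where attribute j ∈ Ri, else bᵢⱼ.
Initial tableau (one row per fragment):
  row 1: a1 b12 b13 a4 a5
  row 2: a1 a2 b23 b24 b25
  row 3: a1 b32 a3 a4 a5
Rows 1 and 2 agree on DeptID; apply DeptID→EmpID and equate their EmpID entries.
No row becomes fully distinguished — the join is lossy.

No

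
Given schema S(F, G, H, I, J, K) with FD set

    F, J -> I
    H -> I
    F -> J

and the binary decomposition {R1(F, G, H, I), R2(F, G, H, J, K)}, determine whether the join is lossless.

Yes

Common attributes: R1 ∩ R2 = {F, G, H}.
Closure of {F, G, H}: H → I applies, adding I; F → J applies, adding J. So (F, G, H)⁺ = {F, G, H, I, J}.
This closure contains every attribute of R1, so R1 ∩ R2 → R1. The join is lossless.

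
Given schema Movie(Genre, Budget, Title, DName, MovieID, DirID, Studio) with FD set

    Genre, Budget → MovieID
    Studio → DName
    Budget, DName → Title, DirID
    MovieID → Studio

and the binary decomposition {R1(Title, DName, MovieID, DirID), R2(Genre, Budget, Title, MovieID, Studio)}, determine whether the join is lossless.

Common attributes: R1 ∩ R2 = {Title, MovieID}.
Closure of {Title, MovieID}: MovieID → Studio applies, adding Studio; Studio → DName applies, adding DName. So (Title, MovieID)⁺ = {Title, DName, MovieID, Studio}.
The closure contains neither all of R1 = {Title, DName, MovieID, DirID} nor all of R2 = {Genre, Budget, Title, MovieID, Studio}, so the common attributes are not a superkey of either fragment. The join is lossy.

No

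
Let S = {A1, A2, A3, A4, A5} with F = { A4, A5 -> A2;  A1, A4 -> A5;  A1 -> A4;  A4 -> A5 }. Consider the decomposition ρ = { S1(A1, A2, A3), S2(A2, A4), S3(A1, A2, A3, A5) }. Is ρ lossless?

Chase test. Columns are A1, A2, A3, A4, A5; row i has aⱼ where attribute j ∈ Si, else bᵢⱼ.
Initial tableau (one row per fragment):
  row 1: a1 a2 a3 b14 b15
  row 2: b21 a2 b23 a4 b25
  row 3: a1 a2 a3 b34 a5
Rows 1 and 3 agree on A1; apply A1→A4 and equate their A4 entries.
Rows 1 and 3 agree on A4; apply A4→A5 and equate their A5 entries.
No row becomes fully distinguished — the join is lossy.

No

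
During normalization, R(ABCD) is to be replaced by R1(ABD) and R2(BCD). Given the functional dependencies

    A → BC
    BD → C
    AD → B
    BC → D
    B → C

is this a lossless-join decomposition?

Yes

Common attributes: R1 ∩ R2 = {BD}.
Closure of {BD}: BD → C applies, adding C. So (BD)⁺ = {BCD}.
This closure contains every attribute of R2, so R1 ∩ R2 → R2. The join is lossless.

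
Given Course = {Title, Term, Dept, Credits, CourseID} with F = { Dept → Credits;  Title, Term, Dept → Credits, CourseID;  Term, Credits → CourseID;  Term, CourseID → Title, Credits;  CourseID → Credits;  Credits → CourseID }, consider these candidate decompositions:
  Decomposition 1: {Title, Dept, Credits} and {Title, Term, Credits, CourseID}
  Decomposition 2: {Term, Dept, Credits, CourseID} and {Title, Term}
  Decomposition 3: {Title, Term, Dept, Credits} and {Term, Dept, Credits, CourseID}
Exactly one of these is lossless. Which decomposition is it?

Decomposition 1: common = {Title, Credits}, closure = {Title, Credits, CourseID} → lossy.
Decomposition 2: common = {Term}, closure = {Term} → lossy.
Decomposition 3: common = {Term, Dept, Credits}, closure = {Title, Term, Dept, Credits, CourseID} → lossless.

Decomposition 3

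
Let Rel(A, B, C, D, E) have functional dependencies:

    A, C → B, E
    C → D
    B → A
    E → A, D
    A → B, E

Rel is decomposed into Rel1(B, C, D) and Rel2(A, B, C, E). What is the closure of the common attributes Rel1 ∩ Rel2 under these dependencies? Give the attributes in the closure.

A, B, C, D, E

Rel1 ∩ Rel2 = {B, C}.
C → D applies, adding D
B → A applies, adding A
A → B, E applies, adding E
Closure: {A, B, C, D, E}.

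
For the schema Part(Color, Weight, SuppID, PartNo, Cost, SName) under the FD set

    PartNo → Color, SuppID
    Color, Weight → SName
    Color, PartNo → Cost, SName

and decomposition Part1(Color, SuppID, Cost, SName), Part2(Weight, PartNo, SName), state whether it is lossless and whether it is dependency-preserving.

Lossless test: (SName)⁺ = {SName}, which is a superkey of neither fragment — lossy.
Dependency preservation: the restricted closure of {PartNo} across the fragments never reaches {Color, SuppID}, so PartNo → Color, SuppID cannot be enforced without a join — not preserved.

lossy and not dependency-preserving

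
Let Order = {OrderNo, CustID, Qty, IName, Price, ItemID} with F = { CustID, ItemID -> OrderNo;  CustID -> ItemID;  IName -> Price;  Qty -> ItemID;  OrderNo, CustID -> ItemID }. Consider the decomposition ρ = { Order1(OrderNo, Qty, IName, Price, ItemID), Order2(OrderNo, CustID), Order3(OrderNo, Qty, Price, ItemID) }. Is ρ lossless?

Chase test. Columns are OrderNo, CustID, Qty, IName, Price, ItemID; row i has aⱼ where attribute j ∈ Orderi, else bᵢⱼ.
Initial tableau (one row per fragment):
  row 1: a1 b12 a3 a4 a5 a6
  row 2: a1 a2 b23 b24 b25 b26
  row 3: a1 b32 a3 b34 a5 a6
No row becomes fully distinguished — the join is lossy.

No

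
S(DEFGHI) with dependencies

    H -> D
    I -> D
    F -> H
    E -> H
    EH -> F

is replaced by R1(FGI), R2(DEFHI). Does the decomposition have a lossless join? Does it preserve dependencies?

lossy but dependency-preserving

Lossless test: (FI)⁺ = {DFHI}, which is a superkey of neither fragment — lossy.
Dependency preservation: every FD's attributes lie within a single fragment, so each can be enforced locally — preserved.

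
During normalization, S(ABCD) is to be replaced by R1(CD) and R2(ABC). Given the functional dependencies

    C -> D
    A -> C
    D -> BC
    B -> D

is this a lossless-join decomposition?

Common attributes: R1 ∩ R2 = {C}.
Closure of {C}: C → D applies, adding D; D → BC applies, adding B. So (C)⁺ = {BCD}.
This closure contains every attribute of R1, so R1 ∩ R2 → R1. The join is lossless.

Yes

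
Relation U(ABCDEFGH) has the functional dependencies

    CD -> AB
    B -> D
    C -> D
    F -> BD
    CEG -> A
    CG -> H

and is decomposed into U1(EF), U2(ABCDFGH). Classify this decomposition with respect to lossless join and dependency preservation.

lossy but dependency-preserving

Lossless test: (F)⁺ = {BDF}, which is a superkey of neither fragment — lossy.
Dependency preservation: CEG → A is not contained in any single fragment, but the restricted closure of its left-hand side across the fragments still reaches the right-hand side; the remaining FDs each lie inside some fragment. All dependencies are preserved.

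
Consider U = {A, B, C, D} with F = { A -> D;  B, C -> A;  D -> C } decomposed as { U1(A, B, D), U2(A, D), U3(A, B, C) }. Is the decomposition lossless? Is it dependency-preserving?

lossless but not dependency-preserving

Lossless test (chase): Rows 1 and 3 agree on A; apply A→D and equate their D entries. Rows 1 and 2 agree on D; apply D→C and equate their C entries. Rows 1 and 3 agree on D; apply D→C and equate their C entries. Row 1 is now all distinguished symbols — the join is lossless.
Dependency preservation: the restricted closure of {D} across the fragments never reaches {C}, so D → C cannot be enforced without a join — not preserved.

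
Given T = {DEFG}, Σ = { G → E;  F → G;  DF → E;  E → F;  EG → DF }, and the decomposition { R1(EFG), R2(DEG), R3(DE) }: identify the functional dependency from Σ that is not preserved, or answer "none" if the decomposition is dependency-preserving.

G → E lies within R1.
F → G lies within R1.
DF → E: restricted closure across fragments reaches E.
E → F lies within R1.
EG → DF: restricted closure across fragments reaches DF.
Every dependency is enforceable on the fragments, so the decomposition is dependency-preserving.

none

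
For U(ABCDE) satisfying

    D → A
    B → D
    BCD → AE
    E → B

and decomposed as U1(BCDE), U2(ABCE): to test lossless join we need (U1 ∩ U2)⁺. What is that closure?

ABCDE

U1 ∩ U2 = {BCE}.
B → D applies, adding D
BCD → AE applies, adding A
Closure: {ABCDE}.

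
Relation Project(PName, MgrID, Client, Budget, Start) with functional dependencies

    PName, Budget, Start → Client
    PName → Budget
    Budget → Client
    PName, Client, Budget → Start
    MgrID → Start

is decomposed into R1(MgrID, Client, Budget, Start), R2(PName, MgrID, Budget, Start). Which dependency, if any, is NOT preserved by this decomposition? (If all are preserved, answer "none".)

PName, Budget, Start → Client: restricted closure across fragments reaches Client.
PName → Budget lies within R2.
Budget → Client lies within R1.
PName, Client, Budget → Start: restricted closure across fragments reaches Start.
MgrID → Start lies within R1.
Every dependency is enforceable on the fragments, so the decomposition is dependency-preserving.

none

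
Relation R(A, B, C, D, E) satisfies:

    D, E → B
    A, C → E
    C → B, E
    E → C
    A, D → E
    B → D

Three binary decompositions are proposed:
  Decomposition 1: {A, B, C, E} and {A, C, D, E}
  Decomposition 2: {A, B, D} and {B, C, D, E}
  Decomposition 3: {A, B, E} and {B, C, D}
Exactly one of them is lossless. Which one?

Decomposition 1: common = {A, C, E}, closure = {A, B, C, D, E} → lossless.
Decomposition 2: common = {B, D}, closure = {B, D} → lossy.
Decomposition 3: common = {B}, closure = {B, D} → lossy.

Decomposition 1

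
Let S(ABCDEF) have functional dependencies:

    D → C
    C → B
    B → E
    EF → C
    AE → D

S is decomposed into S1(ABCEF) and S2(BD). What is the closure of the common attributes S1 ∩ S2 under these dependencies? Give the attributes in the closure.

BE

S1 ∩ S2 = {B}.
B → E applies, adding E
Closure: {BE}.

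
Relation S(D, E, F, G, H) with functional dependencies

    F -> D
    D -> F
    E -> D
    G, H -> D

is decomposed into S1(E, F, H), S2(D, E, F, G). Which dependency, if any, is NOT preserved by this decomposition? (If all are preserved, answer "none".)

Check G, H → D: no single fragment contains all of {D, G, H}, and the restricted closure of {G, H} across the fragments never reaches {D}.
F → D is preserved.
D → F is preserved.
E → D is preserved.

G, H -> D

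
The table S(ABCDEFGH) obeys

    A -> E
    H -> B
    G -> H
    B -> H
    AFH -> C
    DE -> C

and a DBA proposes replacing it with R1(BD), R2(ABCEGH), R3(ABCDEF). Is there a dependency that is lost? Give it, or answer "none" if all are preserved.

A → E lies within R2.
H → B lies within R2.
G → H lies within R2.
B → H lies within R2.
AFH → C: restricted closure across fragments reaches C.
DE → C lies within R3.
Every dependency is enforceable on the fragments, so the decomposition is dependency-preserving.

none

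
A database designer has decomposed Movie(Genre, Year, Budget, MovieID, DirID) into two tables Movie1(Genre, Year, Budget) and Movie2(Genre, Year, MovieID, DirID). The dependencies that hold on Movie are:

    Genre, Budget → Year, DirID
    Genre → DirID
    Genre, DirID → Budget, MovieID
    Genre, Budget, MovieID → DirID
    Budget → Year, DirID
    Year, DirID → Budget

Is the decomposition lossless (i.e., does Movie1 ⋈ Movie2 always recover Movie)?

Common attributes: Movie1 ∩ Movie2 = {Genre, Year}.
Closure of {Genre, Year}: Genre → DirID applies, adding DirID; Genre, DirID → Budget, MovieID applies, adding Budget, MovieID. So (Genre, Year)⁺ = {Genre, Year, Budget, MovieID, DirID}.
This closure contains every attribute of Movie1, so Movie1 ∩ Movie2 → Movie1. The join is lossless.

Yes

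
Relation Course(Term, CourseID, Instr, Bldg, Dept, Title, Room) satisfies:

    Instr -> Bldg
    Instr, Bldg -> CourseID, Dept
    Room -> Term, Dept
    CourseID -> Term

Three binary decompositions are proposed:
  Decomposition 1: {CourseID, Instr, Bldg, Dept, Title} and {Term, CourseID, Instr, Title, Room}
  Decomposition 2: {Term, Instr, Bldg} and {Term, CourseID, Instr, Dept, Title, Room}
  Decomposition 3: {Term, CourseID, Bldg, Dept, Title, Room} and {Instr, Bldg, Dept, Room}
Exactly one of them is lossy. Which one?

Decomposition 3

Decomposition 1: common = {CourseID, Instr, Title}, closure = {Term, CourseID, Instr, Bldg, Dept, Title} → lossless.
Decomposition 2: common = {Term, Instr}, closure = {Term, CourseID, Instr, Bldg, Dept} → lossless.
Decomposition 3: common = {Bldg, Dept, Room}, closure = {Term, Bldg, Dept, Room} → lossy.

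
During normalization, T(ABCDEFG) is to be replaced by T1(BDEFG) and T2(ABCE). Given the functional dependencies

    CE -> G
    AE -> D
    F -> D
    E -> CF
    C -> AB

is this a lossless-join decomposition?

Common attributes: T1 ∩ T2 = {BE}.
Closure of {BE}: E → CF applies, adding CF; C → AB applies, adding A; CE → G applies, adding G; AE → D applies, adding D. So (BE)⁺ = {ABCDEFG}.
This closure contains every attribute of T1, so T1 ∩ T2 → T1. The join is lossless.

Yes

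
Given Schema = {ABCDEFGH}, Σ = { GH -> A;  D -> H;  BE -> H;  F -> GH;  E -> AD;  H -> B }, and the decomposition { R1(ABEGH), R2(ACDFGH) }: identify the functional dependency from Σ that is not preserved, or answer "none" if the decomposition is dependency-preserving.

E -> AD

Check E → AD: no single fragment contains all of {ADE}, and the restricted closure of {E} across the fragments never reaches {AD}.
GH → A is preserved.
D → H is preserved.
BE → H is preserved.
F → GH is preserved.
H → B is preserved.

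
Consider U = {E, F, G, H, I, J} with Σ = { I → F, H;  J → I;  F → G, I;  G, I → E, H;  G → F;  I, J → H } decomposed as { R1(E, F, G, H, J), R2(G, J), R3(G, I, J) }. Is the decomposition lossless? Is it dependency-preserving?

Lossless test (chase): Rows 1 and 2 agree on J; apply J→I and equate their I entries. Rows 1 and 3 agree on J; apply J→I and equate their I entries. Rows 1 and 2 agree on G, I; apply G, I→E, H and equate their E, H entries. Rows 1 and 3 agree on G, I; apply G, I→E, H and equate their E, H entries. Rows 1 and 2 agree on G; apply G→F and equate their F entries. Rows 1 and 3 agree on G; apply G→F and equate their F entries. Row 1 is now all distinguished symbols — the join is lossless.
Dependency preservation: I → F, H; F → G, I; G, I → E, H; I, J → H are not contained in any single fragment, but the restricted closure of each left-hand side across the fragments still reaches the right-hand side; the remaining FDs each lie inside some fragment. All dependencies are preserved.

lossless and dependency-preserving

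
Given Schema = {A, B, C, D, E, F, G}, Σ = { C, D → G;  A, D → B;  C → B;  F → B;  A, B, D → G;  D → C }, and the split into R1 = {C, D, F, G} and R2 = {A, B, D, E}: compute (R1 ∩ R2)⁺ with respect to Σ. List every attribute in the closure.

R1 ∩ R2 = {D}.
D → C applies, adding C
C, D → G applies, adding G
C → B applies, adding B
Closure: {B, C, D, G}.

B, C, D, G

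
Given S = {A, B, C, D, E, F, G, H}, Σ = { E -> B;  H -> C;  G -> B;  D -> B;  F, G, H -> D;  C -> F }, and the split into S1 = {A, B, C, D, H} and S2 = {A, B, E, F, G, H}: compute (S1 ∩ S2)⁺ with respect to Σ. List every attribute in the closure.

A, B, C, F, H

S1 ∩ S2 = {A, B, H}.
H → C applies, adding C
C → F applies, adding F
Closure: {A, B, C, F, H}.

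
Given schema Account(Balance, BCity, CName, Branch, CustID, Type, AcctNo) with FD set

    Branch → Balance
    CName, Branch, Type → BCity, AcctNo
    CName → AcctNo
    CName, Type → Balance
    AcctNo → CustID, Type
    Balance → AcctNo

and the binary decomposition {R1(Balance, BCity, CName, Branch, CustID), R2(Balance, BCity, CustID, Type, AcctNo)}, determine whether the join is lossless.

Common attributes: R1 ∩ R2 = {Balance, BCity, CustID}.
Closure of {Balance, BCity, CustID}: Balance → AcctNo applies, adding AcctNo; AcctNo → CustID, Type applies, adding Type. So (Balance, BCity, CustID)⁺ = {Balance, BCity, CustID, Type, AcctNo}.
This closure contains every attribute of R2, so R1 ∩ R2 → R2. The join is lossless.

Yes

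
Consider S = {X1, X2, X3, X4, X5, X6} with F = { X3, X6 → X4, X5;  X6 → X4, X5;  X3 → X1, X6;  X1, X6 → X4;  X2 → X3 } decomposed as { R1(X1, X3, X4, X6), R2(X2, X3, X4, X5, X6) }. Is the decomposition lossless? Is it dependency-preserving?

lossless and dependency-preserving

Lossless test: (X3, X4, X6)⁺ = {X1, X3, X4, X5, X6}, which contains all of one fragment — lossless.
Dependency preservation: every FD's attributes lie within a single fragment, so each can be enforced locally — preserved.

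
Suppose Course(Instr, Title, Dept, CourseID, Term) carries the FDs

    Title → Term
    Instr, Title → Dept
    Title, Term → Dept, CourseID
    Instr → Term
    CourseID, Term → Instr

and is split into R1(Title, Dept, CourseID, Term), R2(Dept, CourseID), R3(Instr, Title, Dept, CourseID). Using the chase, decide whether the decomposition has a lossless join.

Chase test. Columns are Instr, Title, Dept, CourseID, Term; row i has aⱼ where attribute j ∈ Ri, else bᵢⱼ.
Initial tableau (one row per fragment):
  row 1: b11 a2 a3 a4 a5
  row 2: b21 b22 a3 a4 b25
  row 3: a1 a2 a3 a4 b35
Rows 1 and 3 agree on Title; apply Title→Term and equate their Term entries.
Rows 1 and 3 agree on CourseID, Term; apply CourseID, Term→Instr and equate their Instr entries.
Row 1 is now all distinguished symbols — the join is lossless.

Yes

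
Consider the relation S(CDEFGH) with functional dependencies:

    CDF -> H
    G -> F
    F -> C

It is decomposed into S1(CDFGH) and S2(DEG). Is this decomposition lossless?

Yes

Common attributes: S1 ∩ S2 = {DG}.
Closure of {DG}: G → F applies, adding F; F → C applies, adding C; CDF → H applies, adding H. So (DG)⁺ = {CDFGH}.
This closure contains every attribute of S1, so S1 ∩ S2 → S1. The join is lossless.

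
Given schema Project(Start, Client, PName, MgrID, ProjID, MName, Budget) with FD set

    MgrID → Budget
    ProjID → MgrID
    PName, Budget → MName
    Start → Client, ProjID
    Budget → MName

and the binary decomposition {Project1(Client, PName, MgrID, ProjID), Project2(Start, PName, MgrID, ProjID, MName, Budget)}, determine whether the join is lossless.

Common attributes: Project1 ∩ Project2 = {PName, MgrID, ProjID}.
Closure of {PName, MgrID, ProjID}: MgrID → Budget applies, adding Budget; PName, Budget → MName applies, adding MName. So (PName, MgrID, ProjID)⁺ = {PName, MgrID, ProjID, MName, Budget}.
The closure contains neither all of Project1 = {Client, PName, MgrID, ProjID} nor all of Project2 = {Start, PName, MgrID, ProjID, MName, Budget}, so the common attributes are not a superkey of either fragment. The join is lossy.

No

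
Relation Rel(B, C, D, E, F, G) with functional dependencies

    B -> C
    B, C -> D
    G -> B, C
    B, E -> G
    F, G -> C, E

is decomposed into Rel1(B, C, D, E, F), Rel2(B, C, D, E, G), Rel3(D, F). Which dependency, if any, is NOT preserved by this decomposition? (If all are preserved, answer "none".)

Check F, G → C, E: no single fragment contains all of {C, E, F, G}, and the restricted closure of {F, G} across the fragments never reaches {C, E}.
B → C is preserved.
B, C → D is preserved.
G → B, C is preserved.
B, E → G is preserved.

F, G -> C, E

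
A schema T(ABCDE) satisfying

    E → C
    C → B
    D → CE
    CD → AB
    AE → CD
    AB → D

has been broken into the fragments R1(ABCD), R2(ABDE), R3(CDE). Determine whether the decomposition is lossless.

Chase test. Columns are ABCDE; row i has aⱼ where attribute j ∈ Ri, else bᵢⱼ.
Initial tableau (one row per fragment):
  row 1: a1 a2 a3 a4 b15
  row 2: a1 a2 b23 a4 a5
  row 3: b31 b32 a3 a4 a5
Rows 2 and 3 agree on E; apply E→C and equate their C entries.
Rows 1 and 3 agree on C; apply C→B and equate their B entries.
Rows 1 and 2 agree on D; apply D→CE and equate their CE entries.
Rows 1 and 3 agree on CD; apply CD→AB and equate their AB entries.
Row 1 is now all distinguished symbols — the join is lossless.

Yes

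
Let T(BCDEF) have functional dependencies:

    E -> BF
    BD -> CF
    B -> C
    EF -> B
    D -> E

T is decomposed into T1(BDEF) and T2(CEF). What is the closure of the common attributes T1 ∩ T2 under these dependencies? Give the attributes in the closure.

T1 ∩ T2 = {EF}.
E → BF applies, adding B
B → C applies, adding C
Closure: {BCEF}.

BCEF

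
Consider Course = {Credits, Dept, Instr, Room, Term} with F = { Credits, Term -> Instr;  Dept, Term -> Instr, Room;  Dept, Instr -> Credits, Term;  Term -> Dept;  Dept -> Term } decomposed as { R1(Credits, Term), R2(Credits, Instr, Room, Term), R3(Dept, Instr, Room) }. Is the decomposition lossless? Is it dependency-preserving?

Lossless test (chase): Rows 1 and 2 agree on Credits, Term; apply Credits, Term→Instr and equate their Instr entries. Rows 1 and 2 agree on Term; apply Term→Dept and equate their Dept entries. Rows 1 and 2 agree on Dept, Term; apply Dept, Term→Instr, Room and equate their Instr, Room entries. No row becomes fully distinguished — the join is lossy.
Dependency preservation: the restricted closure of {Dept, Instr} across the fragments never reaches {Credits, Term}, so Dept, Instr → Credits, Term cannot be enforced without a join — not preserved.

lossy and not dependency-preserving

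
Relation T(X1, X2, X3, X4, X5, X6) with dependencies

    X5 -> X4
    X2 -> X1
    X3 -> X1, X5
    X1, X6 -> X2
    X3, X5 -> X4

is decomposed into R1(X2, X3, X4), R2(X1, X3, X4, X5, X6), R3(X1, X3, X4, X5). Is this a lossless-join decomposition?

No

Chase test. Columns are X1, X2, X3, X4, X5, X6; row i has aⱼ where attribute j ∈ Ri, else bᵢⱼ.
Initial tableau (one row per fragment):
  row 1: b11 a2 a3 a4 b15 b16
  row 2: a1 b22 a3 a4 a5 a6
  row 3: a1 b32 a3 a4 a5 b36
Rows 1 and 2 agree on X3; apply X3→X1, X5 and equate their X1, X5 entries.
No row becomes fully distinguished — the join is lossy.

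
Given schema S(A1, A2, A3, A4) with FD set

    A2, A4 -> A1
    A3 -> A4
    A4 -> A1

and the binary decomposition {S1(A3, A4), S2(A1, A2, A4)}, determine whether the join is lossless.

Common attributes: S1 ∩ S2 = {A4}.
Closure of {A4}: A4 → A1 applies, adding A1. So (A4)⁺ = {A1, A4}.
The closure contains neither all of S1 = {A3, A4} nor all of S2 = {A1, A2, A4}, so the common attributes are not a superkey of either fragment. The join is lossy.

No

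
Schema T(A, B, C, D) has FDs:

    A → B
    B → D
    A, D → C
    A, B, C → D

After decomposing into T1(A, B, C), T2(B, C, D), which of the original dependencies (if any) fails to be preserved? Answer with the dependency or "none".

A → B lies within T1.
B → D lies within T2.
A, D → C: restricted closure across fragments reaches C.
A, B, C → D: restricted closure across fragments reaches D.
Every dependency is enforceable on the fragments, so the decomposition is dependency-preserving.

none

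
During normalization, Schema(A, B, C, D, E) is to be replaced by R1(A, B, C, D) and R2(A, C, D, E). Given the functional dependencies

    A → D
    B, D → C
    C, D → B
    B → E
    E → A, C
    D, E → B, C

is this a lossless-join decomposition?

Yes

Common attributes: R1 ∩ R2 = {A, C, D}.
Closure of {A, C, D}: C, D → B applies, adding B; B → E applies, adding E. So (A, C, D)⁺ = {A, B, C, D, E}.
This closure contains every attribute of R1, so R1 ∩ R2 → R1. The join is lossless.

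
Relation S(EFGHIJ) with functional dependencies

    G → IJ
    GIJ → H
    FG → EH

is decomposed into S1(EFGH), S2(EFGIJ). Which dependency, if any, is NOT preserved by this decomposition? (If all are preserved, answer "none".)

G → IJ lies within S2.
GIJ → H: restricted closure across fragments reaches H.
FG → EH lies within S1.
Every dependency is enforceable on the fragments, so the decomposition is dependency-preserving.

none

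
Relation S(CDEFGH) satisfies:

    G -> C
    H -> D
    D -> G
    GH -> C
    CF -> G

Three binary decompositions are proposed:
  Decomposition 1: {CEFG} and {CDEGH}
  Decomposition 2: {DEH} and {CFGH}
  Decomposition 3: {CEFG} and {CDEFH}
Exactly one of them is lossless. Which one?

Decomposition 3

Decomposition 1: common = {CEG}, closure = {CEG} → lossy.
Decomposition 2: common = {H}, closure = {CDGH} → lossy.
Decomposition 3: common = {CEF}, closure = {CEFG} → lossless.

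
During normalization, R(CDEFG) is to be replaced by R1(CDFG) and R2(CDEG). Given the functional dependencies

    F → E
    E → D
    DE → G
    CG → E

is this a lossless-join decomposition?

Common attributes: R1 ∩ R2 = {CDG}.
Closure of {CDG}: CG → E applies, adding E. So (CDG)⁺ = {CDEG}.
This closure contains every attribute of R2, so R1 ∩ R2 → R2. The join is lossless.

Yes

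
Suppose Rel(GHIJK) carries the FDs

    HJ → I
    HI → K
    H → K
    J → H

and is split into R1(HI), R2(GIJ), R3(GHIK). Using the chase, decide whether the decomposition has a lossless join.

Chase test. Columns are GHIJK; row i has aⱼ where attribute j ∈ Ri, else bᵢⱼ.
Initial tableau (one row per fragment):
  row 1: b11 a2 a3 b14 b15
  row 2: a1 b22 a3 a4 b25
  row 3: a1 a2 a3 b34 a5
Rows 1 and 3 agree on HI; apply HI→K and equate their K entries.
No row becomes fully distinguished — the join is lossy.

No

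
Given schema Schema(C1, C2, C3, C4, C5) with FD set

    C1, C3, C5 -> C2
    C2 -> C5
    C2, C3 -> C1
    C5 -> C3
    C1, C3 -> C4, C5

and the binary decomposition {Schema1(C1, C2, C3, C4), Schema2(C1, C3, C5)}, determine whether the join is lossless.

Yes

Common attributes: Schema1 ∩ Schema2 = {C1, C3}.
Closure of {C1, C3}: C1, C3 → C4, C5 applies, adding C4, C5; C1, C3, C5 → C2 applies, adding C2. So (C1, C3)⁺ = {C1, C2, C3, C4, C5}.
This closure contains every attribute of Schema1, so Schema1 ∩ Schema2 → Schema1. The join is lossless.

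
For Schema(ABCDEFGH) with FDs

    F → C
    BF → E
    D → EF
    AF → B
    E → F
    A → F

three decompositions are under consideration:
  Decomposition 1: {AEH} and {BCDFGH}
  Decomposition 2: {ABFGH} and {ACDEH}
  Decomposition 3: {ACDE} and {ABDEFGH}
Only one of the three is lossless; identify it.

Decomposition 1: common = {H}, closure = {H} → lossy.
Decomposition 2: common = {AH}, closure = {ABCEFH} → lossy.
Decomposition 3: common = {ADE}, closure = {ABCDEF} → lossless.

Decomposition 3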